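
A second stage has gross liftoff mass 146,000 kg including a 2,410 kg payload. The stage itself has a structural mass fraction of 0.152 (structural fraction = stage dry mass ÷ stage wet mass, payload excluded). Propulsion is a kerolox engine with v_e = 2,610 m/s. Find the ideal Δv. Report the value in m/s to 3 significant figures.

Stage wet mass = m₀ − payload = 146,000 − 2,410 = 143,590 kg.
Stage dry mass = ε × stage wet mass = 0.152 × 143,590 = 21,825.7 kg.
Burnout mass m_f = stage dry + payload = 21,825.7 + 2,410 = 24,235.7 kg.
By the Tsiolkovsky rocket equation, Δv = v_e · ln(146,000/24,235.7) = 2610.0 × ln(6.024) = 2610.0 × 1.7958 ≈ 4687 m/s.

Δv ≈ 4690 m/s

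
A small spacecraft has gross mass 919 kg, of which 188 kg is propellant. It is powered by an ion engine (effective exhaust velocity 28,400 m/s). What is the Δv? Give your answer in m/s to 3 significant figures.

m_f = m₀ − m_prop = 919 − 188 = 731 kg.
Δv = v_e · ln(m₀/m_f) = 28400.0 × ln(1.257) = 28400.0 × 0.2289 ≈ 6500.0 m/s.

Δv ≈ 6500 m/s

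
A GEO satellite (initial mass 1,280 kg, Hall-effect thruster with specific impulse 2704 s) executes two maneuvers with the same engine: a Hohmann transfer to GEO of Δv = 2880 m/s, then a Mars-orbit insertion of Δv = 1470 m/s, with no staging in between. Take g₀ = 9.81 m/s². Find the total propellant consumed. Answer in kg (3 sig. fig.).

v_e = Isp · g₀ = 2704 × 9.81 = 26526.2 m/s.
After the first burn: m = 1280 × exp(−2880/26526.2) = 1280 × 0.89711 = 1,148.3 kg.
After the second burn: m = 1,148.3 × exp(−1470/26526.2) = 1,148.3 × 0.94609 = 1,086.4 kg.
Total propellant = m₀ − m_final = 1280 − 1,086.4 = 193.6 kg.

total propellant consumed ≈ 194 kg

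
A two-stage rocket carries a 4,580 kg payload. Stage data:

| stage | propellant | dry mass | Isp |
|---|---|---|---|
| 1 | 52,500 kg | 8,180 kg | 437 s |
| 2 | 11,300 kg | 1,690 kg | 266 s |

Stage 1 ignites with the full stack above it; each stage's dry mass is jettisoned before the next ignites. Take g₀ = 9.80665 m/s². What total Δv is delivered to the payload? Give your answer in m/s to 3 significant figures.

Ignition mass of stage 1 = 52,500+8,180 + 11,300+1,690 + 4,580 = 78,250 kg.
Stage 1: m₀ = 78,250 kg, m_f = 78,250 − 52,500 = 25,750 kg; Δv = 437×9.80665×ln(3.039) = 4285.5×1.1115 ≈ 4763 m/s.
Stage 2: m₀ = 17,570 kg, m_f = 17,570 − 11,300 = 6,270 kg; Δv = 266×9.80665×ln(2.802) = 2608.6×1.0304 ≈ 2688 m/s.
Total Δv = 4763 + 2688 = 7451 m/s.

Δv ≈ 7450 m/s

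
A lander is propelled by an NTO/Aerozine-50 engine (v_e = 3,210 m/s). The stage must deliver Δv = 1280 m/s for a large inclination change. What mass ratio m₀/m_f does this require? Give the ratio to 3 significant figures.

mass ratio ≈ 1.49

m₀/m_f = exp(Δv / v_e) = exp(1280 / 3210.0) = exp(0.3988) = 1.4900.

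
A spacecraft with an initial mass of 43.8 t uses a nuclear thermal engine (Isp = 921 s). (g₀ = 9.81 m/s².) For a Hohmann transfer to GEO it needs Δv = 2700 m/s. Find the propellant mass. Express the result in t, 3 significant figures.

propellant mass ≈ 11.3 t

v_e = Isp · g₀ = 921 × 9.81 = 9035.0 m/s.
Rocket equation: m₀/m_f = exp(Δv / v_e) = exp(2700 / 9035.0) = exp(0.2988) = 1.3483.
m_f = 43.8 / 1.3483 = 32.4854 t, so propellant = m₀ − m_f = 43.8 − 32.4854 = 11.3146 t.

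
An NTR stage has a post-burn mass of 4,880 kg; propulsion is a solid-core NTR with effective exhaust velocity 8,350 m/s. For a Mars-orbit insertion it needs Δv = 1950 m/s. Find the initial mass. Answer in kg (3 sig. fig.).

initial mass ≈ 6160 kg

By the Tsiolkovsky rocket equation, m₀/m_f = exp(Δv / v_e) = exp(1950 / 8350.0) = exp(0.2335) = 1.2631.
m₀ = m_f × 1.2631 = 4,880 × 1.2631 = 6,163.93 kg.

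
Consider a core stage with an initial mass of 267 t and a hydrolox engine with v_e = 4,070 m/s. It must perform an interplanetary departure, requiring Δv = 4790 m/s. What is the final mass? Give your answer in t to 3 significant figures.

m₀/m_f = exp(Δv / v_e) = exp(4790 / 4070.0) = exp(1.1769) = 3.2443.
m_f = m₀ / 3.2443 = 267 / 3.2443 = 82.2982 t.

final mass ≈ 82.3 t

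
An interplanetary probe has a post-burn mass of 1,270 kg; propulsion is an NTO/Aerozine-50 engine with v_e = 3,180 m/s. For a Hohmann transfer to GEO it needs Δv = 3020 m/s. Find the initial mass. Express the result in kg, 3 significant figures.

initial mass ≈ 3280 kg

m₀/m_f = exp(Δv / v_e) = exp(3020 / 3180.0) = exp(0.9497) = 2.5849.
m₀ = m_f × 2.5849 = 1,270 × 2.5849 = 3,282.82 kg.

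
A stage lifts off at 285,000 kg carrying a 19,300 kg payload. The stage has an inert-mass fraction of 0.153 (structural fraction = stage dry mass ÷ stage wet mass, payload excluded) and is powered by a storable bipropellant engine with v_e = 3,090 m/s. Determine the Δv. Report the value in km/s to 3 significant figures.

Δv ≈ 4.82 km/s

Stage wet mass = m₀ − payload = 285,000 − 19,300 = 265,700 kg.
Stage dry mass = ε × stage wet mass = 0.153 × 265,700 = 40,652.1 kg.
Burnout mass m_f = stage dry + payload = 40,652.1 + 19,300 = 59,952.1 kg.
By the Tsiolkovsky rocket equation, Δv = v_e · ln(285,000/59,952.1) = 3090.0 × ln(4.754) = 3090.0 × 1.5589 ≈ 4817 m/s.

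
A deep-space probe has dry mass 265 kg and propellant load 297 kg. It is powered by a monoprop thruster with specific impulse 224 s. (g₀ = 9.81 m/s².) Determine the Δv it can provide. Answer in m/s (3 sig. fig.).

Δv ≈ 1650 m/s

v_e = Isp · g₀ = 224 × 9.81 = 2197.4 m/s.
m₀ = m_dry + m_prop = 265 + 297 = 562 kg.
Δv = v_e · ln(m₀/m_f) = 2197.4 × ln(2.121) = 2197.4 × 0.7518 ≈ 1652.0 m/s.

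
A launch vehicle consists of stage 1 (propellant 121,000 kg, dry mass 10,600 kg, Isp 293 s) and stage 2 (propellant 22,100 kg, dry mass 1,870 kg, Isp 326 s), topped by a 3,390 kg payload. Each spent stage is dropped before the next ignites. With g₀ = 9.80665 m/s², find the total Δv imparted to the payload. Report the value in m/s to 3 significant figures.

Δv ≈ 9390 m/s

Ignition mass of stage 1 = 121,000+10,600 + 22,100+1,870 + 3,390 = 158,960 kg.
Stage 1: m₀ = 158,960 kg, m_f = 158,960 − 121,000 = 37,960 kg; Δv = 293×9.80665×ln(4.188) = 2873.3×1.4321 ≈ 4115 m/s.
Stage 2: m₀ = 27,360 kg, m_f = 27,360 − 22,100 = 5,260 kg; Δv = 326×9.80665×ln(5.202) = 3197.0×1.6490 ≈ 5272 m/s.
Total Δv = 4115 + 5272 = 9387 m/s.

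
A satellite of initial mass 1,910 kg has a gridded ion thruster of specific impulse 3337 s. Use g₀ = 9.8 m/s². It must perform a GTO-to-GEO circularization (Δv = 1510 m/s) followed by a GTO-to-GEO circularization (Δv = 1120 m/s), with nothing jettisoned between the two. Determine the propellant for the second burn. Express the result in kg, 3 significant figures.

propellant for the second burn ≈ 61.4 kg

v_e = Isp · g₀ = 3337 × 9.8 = 32702.6 m/s.
After the first burn: m = 1910 × exp(−1510/32702.6) = 1910 × 0.95488 = 1,823.82 kg.
After the second burn: m = 1,823.82 × exp(−1120/32702.6) = 1,823.82 × 0.96633 = 1,762.41 kg.
Second-burn propellant = 1,823.82 − 1,762.41 = 61.41 kg.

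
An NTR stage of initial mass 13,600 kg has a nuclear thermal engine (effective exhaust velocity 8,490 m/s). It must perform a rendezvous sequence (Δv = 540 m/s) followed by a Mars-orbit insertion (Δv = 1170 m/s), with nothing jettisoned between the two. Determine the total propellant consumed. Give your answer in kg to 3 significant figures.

total propellant consumed ≈ 2480 kg

After the first burn: m = 13600 × exp(−540/8490.0) = 13600 × 0.93838 = 12,762 kg.
After the second burn: m = 12,762 × exp(−1170/8490.0) = 12,762 × 0.87126 = 11,119 kg.
Total propellant = m₀ − m_final = 13600 − 11,119 = 2,481 kg.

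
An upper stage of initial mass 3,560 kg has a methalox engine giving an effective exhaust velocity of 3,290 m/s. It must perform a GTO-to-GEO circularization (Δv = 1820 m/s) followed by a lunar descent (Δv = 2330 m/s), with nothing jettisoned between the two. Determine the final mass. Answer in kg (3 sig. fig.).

After the first burn: m = 3560 × exp(−1820/3290.0) = 3560 × 0.57511 = 2,047.39 kg.
After the second burn: m = 2,047.39 × exp(−2330/3290.0) = 2,047.39 × 0.49253 = 1,008.4 kg.

final mass ≈ 1010 kg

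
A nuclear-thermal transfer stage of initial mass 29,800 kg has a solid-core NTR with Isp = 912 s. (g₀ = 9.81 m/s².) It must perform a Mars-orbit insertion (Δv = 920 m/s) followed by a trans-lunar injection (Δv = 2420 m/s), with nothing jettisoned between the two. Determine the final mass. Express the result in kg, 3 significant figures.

v_e = Isp · g₀ = 912 × 9.81 = 8946.7 m/s.
After the first burn: m = 29800 × exp(−920/8946.7) = 29800 × 0.90228 = 26,887.9 kg.
After the second burn: m = 26,887.9 × exp(−2420/8946.7) = 26,887.9 × 0.76301 = 20,515.7 kg.

final mass ≈ 20500 kg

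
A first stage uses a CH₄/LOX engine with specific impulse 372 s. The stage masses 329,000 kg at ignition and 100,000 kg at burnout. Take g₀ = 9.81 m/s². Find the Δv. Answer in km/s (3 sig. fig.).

v_e = Isp · g₀ = 372 × 9.81 = 3649.3 m/s.
Rocket equation: Δv = v_e · ln(m₀/m_f) = 3649.3 × ln(3.29) = 3649.3 × 1.1909 ≈ 4345.9 m/s.

Δv ≈ 4.35 km/s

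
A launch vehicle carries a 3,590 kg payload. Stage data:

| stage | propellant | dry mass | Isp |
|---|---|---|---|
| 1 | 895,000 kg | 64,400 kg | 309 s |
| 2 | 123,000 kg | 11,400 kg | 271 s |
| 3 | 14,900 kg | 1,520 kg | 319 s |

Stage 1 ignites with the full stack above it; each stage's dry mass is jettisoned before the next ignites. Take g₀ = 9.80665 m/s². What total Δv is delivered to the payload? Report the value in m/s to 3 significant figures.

Δv ≈ 13400 m/s

Ignition mass of stage 1 = 895,000+64,400 + 123,000+11,400 + 14,900+1,520 + 3,590 = 1,113,810 kg.
Stage 1: m₀ = 1,113,810 kg, m_f = 1,113,810 − 895,000 = 218,810 kg; Δv = 309×9.80665×ln(5.09) = 3030.3×1.6273 ≈ 4931 m/s.
Stage 2: m₀ = 154,410 kg, m_f = 154,410 − 123,000 = 31,410 kg; Δv = 271×9.80665×ln(4.916) = 2657.6×1.5925 ≈ 4232 m/s.
Stage 3: m₀ = 20,010 kg, m_f = 20,010 − 14,900 = 5,110 kg; Δv = 319×9.80665×ln(3.916) = 3128.3×1.3650 ≈ 4270 m/s.
Total Δv = 4931 + 4232 + 4270 = 13433 m/s.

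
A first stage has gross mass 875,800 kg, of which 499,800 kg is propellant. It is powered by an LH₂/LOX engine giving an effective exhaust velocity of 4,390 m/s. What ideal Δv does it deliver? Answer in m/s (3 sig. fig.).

m_f = m₀ − m_prop = 875,800 − 499,800 = 376,000 kg.
Rocket equation: Δv = v_e · ln(m₀/m_f) = 4390.0 × ln(2.329) = 4390.0 × 0.8455 ≈ 3712.0 m/s.

Δv ≈ 3710 m/s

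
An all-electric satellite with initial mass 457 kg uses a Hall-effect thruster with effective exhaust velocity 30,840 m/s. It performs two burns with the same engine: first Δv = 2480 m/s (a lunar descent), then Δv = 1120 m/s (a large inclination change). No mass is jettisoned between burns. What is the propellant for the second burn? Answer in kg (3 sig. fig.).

After the first burn: m = 457 × exp(−2480/30840.0) = 457 × 0.92273 = 421.688 kg.
After the second burn: m = 421.688 × exp(−1120/30840.0) = 421.688 × 0.96434 = 406.651 kg.
Second-burn propellant = 421.688 − 406.651 = 15.037 kg.

propellant for the second burn ≈ 15.0 kg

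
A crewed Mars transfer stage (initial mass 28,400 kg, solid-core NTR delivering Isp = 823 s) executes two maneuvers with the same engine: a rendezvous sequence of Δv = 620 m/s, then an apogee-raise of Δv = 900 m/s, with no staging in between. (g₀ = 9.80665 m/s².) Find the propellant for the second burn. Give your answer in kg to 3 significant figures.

propellant for the second burn ≈ 2780 kg

v_e = Isp · g₀ = 823 × 9.80665 = 8070.9 m/s.
After the first burn: m = 28400 × exp(−620/8070.9) = 28400 × 0.92606 = 26,300.1 kg.
After the second burn: m = 26,300.1 × exp(−900/8070.9) = 26,300.1 × 0.89448 = 23,524.9 kg.
Second-burn propellant = 26,300.1 − 23,524.9 = 2,775.2 kg.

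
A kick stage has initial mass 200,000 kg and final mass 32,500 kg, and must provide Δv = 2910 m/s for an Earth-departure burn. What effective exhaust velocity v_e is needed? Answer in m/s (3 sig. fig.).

v_e ≈ 1600 m/s

ln(m₀/m_f) = ln(200000/32500) = ln(6.154) = 1.8171.
By the Tsiolkovsky rocket equation, v_e = Δv / ln(m₀/m_f) = 2910 / 1.8171 = 1601.5 m/s.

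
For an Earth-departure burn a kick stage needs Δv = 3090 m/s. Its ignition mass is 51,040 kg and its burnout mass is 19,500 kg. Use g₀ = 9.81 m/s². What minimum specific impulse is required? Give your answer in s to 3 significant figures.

Isp ≈ 327 s

ln(m₀/m_f) = ln(51040/19500) = ln(2.617) = 0.9622.
v_e = Δv / ln(m₀/m_f) = 3090 / 0.9622 = 3211.4 m/s.
Isp = v_e / g₀ = 3211.4 / 9.81 = 327.4 s.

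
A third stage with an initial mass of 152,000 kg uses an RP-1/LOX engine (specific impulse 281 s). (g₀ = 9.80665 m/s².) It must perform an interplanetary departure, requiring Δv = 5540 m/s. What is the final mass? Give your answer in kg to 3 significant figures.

v_e = Isp · g₀ = 281 × 9.80665 = 2755.7 m/s.
From the ideal rocket equation, m₀/m_f = exp(Δv / v_e) = exp(5540 / 2755.7) = exp(2.0104) = 7.4663.
m_f = m₀ / 7.4663 = 152,000 / 7.4663 = 20,358.1 kg.

final mass ≈ 20400 kg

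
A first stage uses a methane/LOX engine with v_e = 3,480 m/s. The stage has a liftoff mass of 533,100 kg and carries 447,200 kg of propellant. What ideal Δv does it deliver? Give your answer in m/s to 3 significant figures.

Δv ≈ 6350 m/s

m_f = m₀ − m_prop = 533,100 − 447,200 = 85,900 kg.
Using Δv = v_e ln(m₀/m_f): Δv = v_e · ln(m₀/m_f) = 3480.0 × ln(6.206) = 3480.0 × 1.8255 ≈ 6352.8 m/s.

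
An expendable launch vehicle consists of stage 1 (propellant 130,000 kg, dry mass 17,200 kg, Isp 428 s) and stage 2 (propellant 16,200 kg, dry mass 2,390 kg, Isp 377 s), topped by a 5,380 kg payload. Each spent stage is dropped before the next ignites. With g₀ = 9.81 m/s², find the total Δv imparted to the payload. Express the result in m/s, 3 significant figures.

Ignition mass of stage 1 = 130,000+17,200 + 16,200+2,390 + 5,380 = 171,170 kg.
Stage 1: m₀ = 171,170 kg, m_f = 171,170 − 130,000 = 41,170 kg; Δv = 428×9.81×ln(4.158) = 4198.7×1.4249 ≈ 5983 m/s.
Stage 2: m₀ = 23,970 kg, m_f = 23,970 − 16,200 = 7,770 kg; Δv = 377×9.81×ln(3.085) = 3698.4×1.1265 ≈ 4166 m/s.
Total Δv = 5983 + 4166 = 10149 m/s.

Δv ≈ 10100 m/s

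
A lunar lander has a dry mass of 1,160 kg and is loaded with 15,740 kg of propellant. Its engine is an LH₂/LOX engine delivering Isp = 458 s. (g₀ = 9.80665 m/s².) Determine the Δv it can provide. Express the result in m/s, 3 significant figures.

Δv ≈ 12000 m/s

v_e = Isp · g₀ = 458 × 9.80665 = 4491.4 m/s.
m₀ = m_dry + m_prop = 1,160 + 15,740 = 16,900 kg.
Rocket equation: Δv = v_e · ln(m₀/m_f) = 4491.4 × ln(14.57) = 4491.4 × 2.6789 ≈ 12032.1 m/s.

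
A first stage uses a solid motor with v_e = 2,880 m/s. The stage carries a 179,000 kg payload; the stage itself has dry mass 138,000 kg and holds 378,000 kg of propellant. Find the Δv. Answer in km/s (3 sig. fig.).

Δv ≈ 2.26 km/s

m₀ = payload + dry + propellant = 179,000 + 138,000 + 378,000 = 695,000 kg.
m_f = payload + dry = 179,000 + 138,000 = 317,000 kg.
From the ideal rocket equation, Δv = v_e · ln(m₀/m_f) = 2880.0 × ln(2.192) = 2880.0 × 0.7850 ≈ 2260.8 m/s.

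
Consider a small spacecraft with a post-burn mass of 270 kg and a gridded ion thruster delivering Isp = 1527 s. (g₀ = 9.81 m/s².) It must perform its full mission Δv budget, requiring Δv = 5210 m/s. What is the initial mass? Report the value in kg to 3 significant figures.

v_e = Isp · g₀ = 1527 × 9.81 = 14979.9 m/s.
Using Δv = v_e ln(m₀/m_f): m₀/m_f = exp(Δv / v_e) = exp(5210 / 14979.9) = exp(0.3478) = 1.4159.
m₀ = m_f × 1.4159 = 270 × 1.4159 = 382.293 kg.

initial mass ≈ 382 kg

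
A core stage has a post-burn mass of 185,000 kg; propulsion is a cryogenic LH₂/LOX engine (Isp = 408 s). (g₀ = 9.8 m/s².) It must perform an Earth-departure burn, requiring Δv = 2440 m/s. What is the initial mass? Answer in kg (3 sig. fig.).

v_e = Isp · g₀ = 408 × 9.8 = 3998.4 m/s.
m₀/m_f = exp(Δv / v_e) = exp(2440 / 3998.4) = exp(0.6102) = 1.8409.
m₀ = m_f × 1.8409 = 185,000 × 1.8409 = 340,567 kg.

initial mass ≈ 341000 kg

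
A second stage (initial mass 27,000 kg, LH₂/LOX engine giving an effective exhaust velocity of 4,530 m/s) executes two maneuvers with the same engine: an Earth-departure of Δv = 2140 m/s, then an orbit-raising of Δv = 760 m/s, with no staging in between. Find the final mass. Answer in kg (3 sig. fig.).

After the first burn: m = 27000 × exp(−2140/4530.0) = 27000 × 0.62350 = 16,834.5 kg.
After the second burn: m = 16,834.5 × exp(−760/4530.0) = 16,834.5 × 0.84555 = 14,234.4 kg.

final mass ≈ 14200 kg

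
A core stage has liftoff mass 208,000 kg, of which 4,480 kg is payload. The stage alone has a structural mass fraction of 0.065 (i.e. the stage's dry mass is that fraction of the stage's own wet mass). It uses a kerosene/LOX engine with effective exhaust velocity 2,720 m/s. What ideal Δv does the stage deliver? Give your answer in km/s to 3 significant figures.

Δv ≈ 6.70 km/s

Stage wet mass = m₀ − payload = 208,000 − 4,480 = 203,520 kg.
Stage dry mass = ε × stage wet mass = 0.065 × 203,520 = 13,228.8 kg.
Burnout mass m_f = stage dry + payload = 13,228.8 + 4,480 = 17,708.8 kg.
Δv = v_e · ln(208,000/17,708.8) = 2720.0 × ln(11.75) = 2720.0 × 2.4635 ≈ 6701 m/s.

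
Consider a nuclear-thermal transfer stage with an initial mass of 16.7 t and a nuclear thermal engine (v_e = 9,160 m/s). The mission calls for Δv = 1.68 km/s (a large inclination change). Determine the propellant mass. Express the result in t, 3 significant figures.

Rocket equation: m₀/m_f = exp(Δv / v_e) = exp(1680 / 9160.0) = exp(0.1834) = 1.2013.
m_f = 16.7 / 1.2013 = 13.9016 t, so propellant = m₀ − m_f = 16.7 − 13.9016 = 2.7984 t.

propellant mass ≈ 2.80 t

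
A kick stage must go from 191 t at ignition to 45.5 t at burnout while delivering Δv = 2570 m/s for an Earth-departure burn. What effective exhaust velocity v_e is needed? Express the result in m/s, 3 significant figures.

v_e ≈ 1790 m/s

ln(m₀/m_f) = ln(191000/45500) = ln(4.198) = 1.4346.
v_e = Δv / ln(m₀/m_f) = 2570 / 1.4346 = 1791.5 m/s.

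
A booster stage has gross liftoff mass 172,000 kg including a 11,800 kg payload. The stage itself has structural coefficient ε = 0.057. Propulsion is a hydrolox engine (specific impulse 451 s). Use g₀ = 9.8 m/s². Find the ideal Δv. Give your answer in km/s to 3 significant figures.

Stage wet mass = m₀ − payload = 172,000 − 11,800 = 160,200 kg.
Stage dry mass = ε × stage wet mass = 0.057 × 160,200 = 9,131.4 kg.
Burnout mass m_f = stage dry + payload = 9,131.4 + 11,800 = 20,931.4 kg.
v_e = Isp · g₀ = 451 × 9.8 = 4419.8 m/s.
Rocket equation: Δv = v_e · ln(172,000/20,931.4) = 4419.8 × ln(8.217) = 4419.8 × 2.1062 ≈ 9309 m/s.

Δv ≈ 9.31 km/s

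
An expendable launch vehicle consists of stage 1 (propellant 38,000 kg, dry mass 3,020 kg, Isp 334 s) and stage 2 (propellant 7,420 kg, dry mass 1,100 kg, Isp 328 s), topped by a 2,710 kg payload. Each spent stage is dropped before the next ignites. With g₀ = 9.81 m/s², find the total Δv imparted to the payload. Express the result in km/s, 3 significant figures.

Δv ≈ 7.74 km/s

Ignition mass of stage 1 = 38,000+3,020 + 7,420+1,100 + 2,710 = 52,250 kg.
Stage 1: m₀ = 52,250 kg, m_f = 52,250 − 38,000 = 14,250 kg; Δv = 334×9.81×ln(3.667) = 3276.5×1.2993 ≈ 4257 m/s.
Stage 2: m₀ = 11,230 kg, m_f = 11,230 − 7,420 = 3,810 kg; Δv = 328×9.81×ln(2.948) = 3217.7×1.0810 ≈ 3478 m/s.
Total Δv = 4257 + 3478 = 7735 m/s.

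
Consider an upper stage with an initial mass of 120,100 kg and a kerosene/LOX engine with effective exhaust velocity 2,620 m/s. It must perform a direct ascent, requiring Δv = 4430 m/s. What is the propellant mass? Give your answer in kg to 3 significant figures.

Using Δv = v_e ln(m₀/m_f): m₀/m_f = exp(Δv / v_e) = exp(4430 / 2620.0) = exp(1.6908) = 5.4240.
m_f = 120,100 / 5.4240 = 22,142.3 kg, so propellant = m₀ − m_f = 120,100 − 22,142.3 = 97,957.7 kg.

propellant mass ≈ 98000 kg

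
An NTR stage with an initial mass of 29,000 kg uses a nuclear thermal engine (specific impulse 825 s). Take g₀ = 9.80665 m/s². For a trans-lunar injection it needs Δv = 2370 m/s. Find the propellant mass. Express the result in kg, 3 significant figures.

propellant mass ≈ 7360 kg

v_e = Isp · g₀ = 825 × 9.80665 = 8090.5 m/s.
By the Tsiolkovsky rocket equation, m₀/m_f = exp(Δv / v_e) = exp(2370 / 8090.5) = exp(0.2929) = 1.3404.
m_f = 29,000 / 1.3404 = 21,635.3 kg, so propellant = m₀ − m_f = 29,000 − 21,635.3 = 7,364.7 kg.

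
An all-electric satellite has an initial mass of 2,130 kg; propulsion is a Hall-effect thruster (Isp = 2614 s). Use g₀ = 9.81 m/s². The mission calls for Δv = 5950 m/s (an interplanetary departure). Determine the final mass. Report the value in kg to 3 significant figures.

v_e = Isp · g₀ = 2614 × 9.81 = 25643.3 m/s.
By the Tsiolkovsky rocket equation, m₀/m_f = exp(Δv / v_e) = exp(5950 / 25643.3) = exp(0.2320) = 1.2612.
m_f = m₀ / 1.2612 = 2,130 / 1.2612 = 1,688.87 kg.

final mass ≈ 1690 kg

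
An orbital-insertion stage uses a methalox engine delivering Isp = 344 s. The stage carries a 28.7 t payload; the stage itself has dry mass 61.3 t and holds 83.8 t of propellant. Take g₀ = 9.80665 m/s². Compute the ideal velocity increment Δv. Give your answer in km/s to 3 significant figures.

Δv ≈ 2.22 km/s

v_e = Isp · g₀ = 344 × 9.80665 = 3373.5 m/s.
m₀ = payload + dry + propellant = 28.7 + 61.3 + 83.8 = 173.8 t.
m_f = payload + dry = 28.7 + 61.3 = 90 t.
By the Tsiolkovsky rocket equation, Δv = v_e · ln(m₀/m_f) = 3373.5 × ln(1.931) = 3373.5 × 0.6581 ≈ 2220.1 m/s.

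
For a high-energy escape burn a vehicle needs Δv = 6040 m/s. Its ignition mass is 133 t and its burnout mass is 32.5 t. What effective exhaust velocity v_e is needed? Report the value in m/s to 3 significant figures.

v_e ≈ 4290 m/s

ln(m₀/m_f) = ln(133000/32500) = ln(4.092) = 1.4091.
v_e = Δv / ln(m₀/m_f) = 6040 / 1.4091 = 4286.4 m/s.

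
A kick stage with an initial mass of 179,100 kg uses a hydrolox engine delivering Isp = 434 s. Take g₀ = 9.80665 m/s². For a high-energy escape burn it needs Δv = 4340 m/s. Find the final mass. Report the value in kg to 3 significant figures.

v_e = Isp · g₀ = 434 × 9.80665 = 4256.1 m/s.
Rocket equation: m₀/m_f = exp(Δv / v_e) = exp(4340 / 4256.1) = exp(1.0197) = 2.7724.
m_f = m₀ / 2.7724 = 179,100 / 2.7724 = 64,601.1 kg.

final mass ≈ 64600 kg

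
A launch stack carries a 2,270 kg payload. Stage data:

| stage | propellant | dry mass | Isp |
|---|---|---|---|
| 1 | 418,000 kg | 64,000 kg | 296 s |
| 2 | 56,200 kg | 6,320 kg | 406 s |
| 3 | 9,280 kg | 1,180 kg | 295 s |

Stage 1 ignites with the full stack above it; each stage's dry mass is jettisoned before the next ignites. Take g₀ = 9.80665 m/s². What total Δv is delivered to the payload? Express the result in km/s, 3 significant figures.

Δv ≈ 13.3 km/s

Ignition mass of stage 1 = 418,000+64,000 + 56,200+6,320 + 9,280+1,180 + 2,270 = 557,250 kg.
Stage 1: m₀ = 557,250 kg, m_f = 557,250 − 418,000 = 139,250 kg; Δv = 296×9.80665×ln(4.002) = 2902.8×1.3867 ≈ 4025 m/s.
Stage 2: m₀ = 75,250 kg, m_f = 75,250 − 56,200 = 19,050 kg; Δv = 406×9.80665×ln(3.95) = 3981.5×1.3737 ≈ 5470 m/s.
Stage 3: m₀ = 12,730 kg, m_f = 12,730 − 9,280 = 3,450 kg; Δv = 295×9.80665×ln(3.69) = 2893.0×1.3056 ≈ 3777 m/s.
Total Δv = 4025 + 5470 + 3777 = 13272 m/s.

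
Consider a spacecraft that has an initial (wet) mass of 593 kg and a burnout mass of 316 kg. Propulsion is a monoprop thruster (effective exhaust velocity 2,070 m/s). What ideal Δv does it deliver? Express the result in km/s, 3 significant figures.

Δv ≈ 1.30 km/s

Δv = v_e · ln(m₀/m_f) = 2070.0 × ln(1.877) = 2070.0 × 0.6295 ≈ 1303.0 m/s.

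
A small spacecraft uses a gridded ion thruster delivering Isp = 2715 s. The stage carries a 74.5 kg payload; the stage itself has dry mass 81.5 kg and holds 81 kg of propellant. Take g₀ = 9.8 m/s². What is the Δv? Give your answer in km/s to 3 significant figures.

Δv ≈ 11.1 km/s

v_e = Isp · g₀ = 2715 × 9.8 = 26607.0 m/s.
m₀ = payload + dry + propellant = 74.5 + 81.5 + 81 = 237 kg.
m_f = payload + dry = 74.5 + 81.5 = 156 kg.
Δv = v_e · ln(m₀/m_f) = 26607.0 × ln(1.519) = 26607.0 × 0.4182 ≈ 11127.2 m/s.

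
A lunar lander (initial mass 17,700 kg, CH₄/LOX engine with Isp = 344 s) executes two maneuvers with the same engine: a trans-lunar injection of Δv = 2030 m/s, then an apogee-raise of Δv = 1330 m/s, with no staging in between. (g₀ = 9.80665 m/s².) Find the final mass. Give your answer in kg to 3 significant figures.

v_e = Isp · g₀ = 344 × 9.80665 = 3373.5 m/s.
After the first burn: m = 17700 × exp(−2030/3373.5) = 17700 × 0.54785 = 9,696.95 kg.
After the second burn: m = 9,696.95 × exp(−1330/3373.5) = 9,696.95 × 0.67418 = 6,537.49 kg.

final mass ≈ 6540 kg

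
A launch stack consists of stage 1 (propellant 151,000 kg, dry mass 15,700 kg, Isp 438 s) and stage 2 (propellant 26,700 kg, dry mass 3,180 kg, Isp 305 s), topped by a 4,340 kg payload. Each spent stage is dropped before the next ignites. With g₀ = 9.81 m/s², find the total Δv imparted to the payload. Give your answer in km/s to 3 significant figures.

Δv ≈ 10.5 km/s

Ignition mass of stage 1 = 151,000+15,700 + 26,700+3,180 + 4,340 = 200,920 kg.
Stage 1: m₀ = 200,920 kg, m_f = 200,920 − 151,000 = 49,920 kg; Δv = 438×9.81×ln(4.025) = 4296.8×1.3925 ≈ 5983 m/s.
Stage 2: m₀ = 34,220 kg, m_f = 34,220 − 26,700 = 7,520 kg; Δv = 305×9.81×ln(4.551) = 2992.1×1.5152 ≈ 4534 m/s.
Total Δv = 5983 + 4534 = 10517 m/s.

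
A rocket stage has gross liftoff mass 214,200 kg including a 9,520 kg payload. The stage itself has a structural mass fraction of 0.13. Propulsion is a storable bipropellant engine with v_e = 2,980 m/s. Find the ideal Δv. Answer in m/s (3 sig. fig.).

Δv ≈ 5300 m/s

Stage wet mass = m₀ − payload = 214,200 − 9,520 = 204,680 kg.
Stage dry mass = ε × stage wet mass = 0.13 × 204,680 = 26,608.4 kg.
Burnout mass m_f = stage dry + payload = 26,608.4 + 9,520 = 36,128.4 kg.
From the ideal rocket equation, Δv = v_e · ln(214,200/36,128.4) = 2980.0 × ln(5.929) = 2980.0 × 1.7798 ≈ 5304 m/s.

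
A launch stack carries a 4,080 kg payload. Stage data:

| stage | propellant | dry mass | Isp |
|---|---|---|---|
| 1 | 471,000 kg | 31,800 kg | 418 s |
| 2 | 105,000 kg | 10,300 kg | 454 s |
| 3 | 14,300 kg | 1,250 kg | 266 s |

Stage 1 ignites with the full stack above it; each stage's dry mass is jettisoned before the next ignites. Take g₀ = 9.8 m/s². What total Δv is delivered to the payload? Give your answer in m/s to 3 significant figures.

Δv ≈ 15600 m/s

Ignition mass of stage 1 = 471,000+31,800 + 105,000+10,300 + 14,300+1,250 + 4,080 = 637,730 kg.
Stage 1: m₀ = 637,730 kg, m_f = 637,730 − 471,000 = 166,730 kg; Δv = 418×9.8×ln(3.825) = 4096.4×1.3415 ≈ 5495 m/s.
Stage 2: m₀ = 134,930 kg, m_f = 134,930 − 105,000 = 29,930 kg; Δv = 454×9.8×ln(4.508) = 4449.2×1.5059 ≈ 6700 m/s.
Stage 3: m₀ = 19,630 kg, m_f = 19,630 − 14,300 = 5,330 kg; Δv = 266×9.8×ln(3.683) = 2606.8×1.3037 ≈ 3399 m/s.
Total Δv = 5495 + 6700 + 3399 = 15594 m/s.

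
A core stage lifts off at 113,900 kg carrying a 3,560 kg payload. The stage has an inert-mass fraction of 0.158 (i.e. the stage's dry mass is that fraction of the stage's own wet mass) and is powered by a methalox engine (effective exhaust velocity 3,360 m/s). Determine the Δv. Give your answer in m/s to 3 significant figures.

Stage wet mass = m₀ − payload = 113,900 − 3,560 = 110,340 kg.
Stage dry mass = ε × stage wet mass = 0.158 × 110,340 = 17,433.7 kg.
Burnout mass m_f = stage dry + payload = 17,433.7 + 3,560 = 20,993.7 kg.
Δv = v_e · ln(113,900/20,993.7) = 3360.0 × ln(5.425) = 3360.0 × 1.6911 ≈ 5682 m/s.

Δv ≈ 5680 m/s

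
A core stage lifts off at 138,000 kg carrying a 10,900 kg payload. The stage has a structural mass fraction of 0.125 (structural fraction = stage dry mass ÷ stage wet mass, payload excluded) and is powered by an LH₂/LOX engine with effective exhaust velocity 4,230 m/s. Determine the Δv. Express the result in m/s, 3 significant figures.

Δv ≈ 6930 m/s

Stage wet mass = m₀ − payload = 138,000 − 10,900 = 127,100 kg.
Stage dry mass = ε × stage wet mass = 0.125 × 127,100 = 15,887.5 kg.
Burnout mass m_f = stage dry + payload = 15,887.5 + 10,900 = 26,787.5 kg.
Rocket equation: Δv = v_e · ln(138,000/26,787.5) = 4230.0 × ln(5.152) = 4230.0 × 1.6393 ≈ 6934 m/s.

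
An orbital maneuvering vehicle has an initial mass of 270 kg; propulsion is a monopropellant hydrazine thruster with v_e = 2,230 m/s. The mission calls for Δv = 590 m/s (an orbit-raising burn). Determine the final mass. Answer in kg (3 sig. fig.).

final mass ≈ 207 kg

m₀/m_f = exp(Δv / v_e) = exp(590 / 2230.0) = exp(0.2646) = 1.3029.
m_f = m₀ / 1.3029 = 270 / 1.3029 = 207.23 kg.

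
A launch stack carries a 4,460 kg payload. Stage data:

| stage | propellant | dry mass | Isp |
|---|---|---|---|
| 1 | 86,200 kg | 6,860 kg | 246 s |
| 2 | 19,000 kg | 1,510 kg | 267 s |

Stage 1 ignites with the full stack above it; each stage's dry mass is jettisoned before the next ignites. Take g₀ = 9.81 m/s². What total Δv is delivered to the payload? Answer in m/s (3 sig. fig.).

Ignition mass of stage 1 = 86,200+6,860 + 19,000+1,510 + 4,460 = 118,030 kg.
Stage 1: m₀ = 118,030 kg, m_f = 118,030 − 86,200 = 31,830 kg; Δv = 246×9.81×ln(3.708) = 2413.3×1.3105 ≈ 3163 m/s.
Stage 2: m₀ = 24,970 kg, m_f = 24,970 − 19,000 = 5,970 kg; Δv = 267×9.81×ln(4.183) = 2619.3×1.4309 ≈ 3748 m/s.
Total Δv = 3163 + 3748 = 6911 m/s.

Δv ≈ 6910 m/s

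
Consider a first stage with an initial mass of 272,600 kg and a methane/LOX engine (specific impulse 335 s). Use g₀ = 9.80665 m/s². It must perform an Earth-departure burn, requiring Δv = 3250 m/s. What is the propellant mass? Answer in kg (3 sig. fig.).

v_e = Isp · g₀ = 335 × 9.80665 = 3285.2 m/s.
Using Δv = v_e ln(m₀/m_f): m₀/m_f = exp(Δv / v_e) = exp(3250 / 3285.2) = exp(0.9893) = 2.6893.
m_f = 272,600 / 2.6893 = 101,365 kg, so propellant = m₀ − m_f = 272,600 − 101,365 = 171,235 kg.

propellant mass ≈ 171000 kg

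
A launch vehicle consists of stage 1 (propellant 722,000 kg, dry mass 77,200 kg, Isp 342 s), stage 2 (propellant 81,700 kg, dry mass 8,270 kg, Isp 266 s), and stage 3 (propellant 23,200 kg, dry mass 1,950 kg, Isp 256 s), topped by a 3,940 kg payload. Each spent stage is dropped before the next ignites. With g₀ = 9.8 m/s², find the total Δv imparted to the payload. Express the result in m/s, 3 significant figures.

Δv ≈ 12200 m/s

Ignition mass of stage 1 = 722,000+77,200 + 81,700+8,270 + 23,200+1,950 + 3,940 = 918,260 kg.
Stage 1: m₀ = 918,260 kg, m_f = 918,260 − 722,000 = 196,260 kg; Δv = 342×9.8×ln(4.679) = 3351.6×1.5430 ≈ 5172 m/s.
Stage 2: m₀ = 119,060 kg, m_f = 119,060 − 81,700 = 37,360 kg; Δv = 266×9.8×ln(3.187) = 2606.8×1.1590 ≈ 3021 m/s.
Stage 3: m₀ = 29,090 kg, m_f = 29,090 − 23,200 = 5,890 kg; Δv = 256×9.8×ln(4.939) = 2508.8×1.5971 ≈ 4007 m/s.
Total Δv = 5172 + 3021 + 4007 = 12200 m/s.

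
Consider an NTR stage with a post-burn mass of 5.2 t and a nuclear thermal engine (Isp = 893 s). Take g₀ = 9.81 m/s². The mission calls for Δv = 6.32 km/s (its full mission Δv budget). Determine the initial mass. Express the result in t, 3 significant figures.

initial mass ≈ 10.7 t

v_e = Isp · g₀ = 893 × 9.81 = 8760.3 m/s.
m₀/m_f = exp(Δv / v_e) = exp(6320 / 8760.3) = exp(0.7214) = 2.0574.
m₀ = m_f × 2.0574 = 5.2 × 2.0574 = 10.6985 t.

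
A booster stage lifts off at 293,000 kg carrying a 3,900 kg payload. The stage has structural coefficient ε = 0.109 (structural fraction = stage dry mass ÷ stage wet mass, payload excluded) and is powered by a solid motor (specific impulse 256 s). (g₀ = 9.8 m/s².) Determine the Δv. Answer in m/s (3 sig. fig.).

Δv ≈ 5300 m/s

Stage wet mass = m₀ − payload = 293,000 − 3,900 = 289,100 kg.
Stage dry mass = ε × stage wet mass = 0.109 × 289,100 = 31,511.9 kg.
Burnout mass m_f = stage dry + payload = 31,511.9 + 3,900 = 35,411.9 kg.
v_e = Isp · g₀ = 256 × 9.8 = 2508.8 m/s.
Δv = v_e · ln(293,000/35,411.9) = 2508.8 × ln(8.274) = 2508.8 × 2.1131 ≈ 5301 m/s.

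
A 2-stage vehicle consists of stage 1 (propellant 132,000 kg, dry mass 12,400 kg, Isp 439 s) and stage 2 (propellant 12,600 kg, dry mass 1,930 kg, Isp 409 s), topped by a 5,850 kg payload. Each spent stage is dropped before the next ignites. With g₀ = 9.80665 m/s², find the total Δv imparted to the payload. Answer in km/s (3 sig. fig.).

Ignition mass of stage 1 = 132,000+12,400 + 12,600+1,930 + 5,850 = 164,780 kg.
Stage 1: m₀ = 164,780 kg, m_f = 164,780 − 132,000 = 32,780 kg; Δv = 439×9.80665×ln(5.027) = 4305.1×1.6148 ≈ 6952 m/s.
Stage 2: m₀ = 20,380 kg, m_f = 20,380 − 12,600 = 7,780 kg; Δv = 409×9.80665×ln(2.62) = 4010.9×0.9630 ≈ 3863 m/s.
Total Δv = 6952 + 3863 = 10815 m/s.

Δv ≈ 10.8 km/s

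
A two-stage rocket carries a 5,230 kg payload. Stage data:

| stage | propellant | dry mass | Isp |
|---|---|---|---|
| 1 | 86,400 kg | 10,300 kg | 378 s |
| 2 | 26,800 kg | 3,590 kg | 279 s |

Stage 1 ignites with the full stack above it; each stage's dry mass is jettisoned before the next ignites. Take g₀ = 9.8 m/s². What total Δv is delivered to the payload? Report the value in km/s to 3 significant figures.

Δv ≈ 7.74 km/s

Ignition mass of stage 1 = 86,400+10,300 + 26,800+3,590 + 5,230 = 132,320 kg.
Stage 1: m₀ = 132,320 kg, m_f = 132,320 − 86,400 = 45,920 kg; Δv = 378×9.8×ln(2.882) = 3704.4×1.0583 ≈ 3920 m/s.
Stage 2: m₀ = 35,620 kg, m_f = 35,620 − 26,800 = 8,820 kg; Δv = 279×9.8×ln(4.039) = 2734.2×1.3959 ≈ 3817 m/s.
Total Δv = 3920 + 3817 = 7737 m/s.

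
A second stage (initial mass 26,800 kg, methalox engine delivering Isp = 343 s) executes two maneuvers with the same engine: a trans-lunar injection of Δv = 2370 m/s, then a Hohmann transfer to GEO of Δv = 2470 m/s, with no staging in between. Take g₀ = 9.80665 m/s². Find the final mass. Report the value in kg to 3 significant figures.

v_e = Isp · g₀ = 343 × 9.80665 = 3363.7 m/s.
After the first burn: m = 26800 × exp(−2370/3363.7) = 26800 × 0.49431 = 13,247.5 kg.
After the second burn: m = 13,247.5 × exp(−2470/3363.7) = 13,247.5 × 0.47983 = 6,356.55 kg.

final mass ≈ 6360 kg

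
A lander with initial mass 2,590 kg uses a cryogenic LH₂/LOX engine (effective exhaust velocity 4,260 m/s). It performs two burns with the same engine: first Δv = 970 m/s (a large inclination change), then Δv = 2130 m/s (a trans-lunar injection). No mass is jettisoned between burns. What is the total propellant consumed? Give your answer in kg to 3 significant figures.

total propellant consumed ≈ 1340 kg

After the first burn: m = 2590 × exp(−970/4260.0) = 2590 × 0.79636 = 2,062.57 kg.
After the second burn: m = 2,062.57 × exp(−2130/4260.0) = 2,062.57 × 0.60653 = 1,251.01 kg.
Total propellant = m₀ − m_final = 2590 − 1,251.01 = 1,338.99 kg.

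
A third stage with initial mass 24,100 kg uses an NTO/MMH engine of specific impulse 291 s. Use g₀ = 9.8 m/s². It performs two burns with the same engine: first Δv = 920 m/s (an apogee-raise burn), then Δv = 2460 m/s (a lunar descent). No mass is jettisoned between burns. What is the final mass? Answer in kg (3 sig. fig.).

final mass ≈ 7370 kg

v_e = Isp · g₀ = 291 × 9.8 = 2851.8 m/s.
After the first burn: m = 24100 × exp(−920/2851.8) = 24100 × 0.72426 = 17,454.7 kg.
After the second burn: m = 17,454.7 × exp(−2460/2851.8) = 17,454.7 × 0.42206 = 7,366.93 kg.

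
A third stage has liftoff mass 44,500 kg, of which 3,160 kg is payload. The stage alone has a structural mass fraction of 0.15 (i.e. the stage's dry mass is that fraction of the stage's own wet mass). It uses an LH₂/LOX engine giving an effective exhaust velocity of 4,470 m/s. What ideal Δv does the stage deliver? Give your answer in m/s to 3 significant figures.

Δv ≈ 6970 m/s

Stage wet mass = m₀ − payload = 44,500 − 3,160 = 41,340 kg.
Stage dry mass = ε × stage wet mass = 0.15 × 41,340 = 6,201 kg.
Burnout mass m_f = stage dry + payload = 6,201 + 3,160 = 9,361 kg.
Δv = v_e · ln(44,500/9,361) = 4470.0 × ln(4.754) = 4470.0 × 1.5589 ≈ 6968 m/s.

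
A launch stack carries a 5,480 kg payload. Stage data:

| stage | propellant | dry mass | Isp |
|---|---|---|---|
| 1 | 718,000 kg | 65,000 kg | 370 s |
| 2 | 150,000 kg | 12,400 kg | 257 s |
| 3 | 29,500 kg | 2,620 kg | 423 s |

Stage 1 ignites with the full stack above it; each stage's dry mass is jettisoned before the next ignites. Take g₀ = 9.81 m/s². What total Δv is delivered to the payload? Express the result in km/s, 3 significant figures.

Ignition mass of stage 1 = 718,000+65,000 + 150,000+12,400 + 29,500+2,620 + 5,480 = 983,000 kg.
Stage 1: m₀ = 983,000 kg, m_f = 983,000 − 718,000 = 265,000 kg; Δv = 370×9.81×ln(3.709) = 3629.7×1.3109 ≈ 4758 m/s.
Stage 2: m₀ = 200,000 kg, m_f = 200,000 − 150,000 = 50,000 kg; Δv = 257×9.81×ln(4) = 2521.2×1.3863 ≈ 3495 m/s.
Stage 3: m₀ = 37,600 kg, m_f = 37,600 − 29,500 = 8,100 kg; Δv = 423×9.81×ln(4.642) = 4149.6×1.5351 ≈ 6370 m/s.
Total Δv = 4758 + 3495 + 6370 = 14623 m/s.

Δv ≈ 14.6 km/s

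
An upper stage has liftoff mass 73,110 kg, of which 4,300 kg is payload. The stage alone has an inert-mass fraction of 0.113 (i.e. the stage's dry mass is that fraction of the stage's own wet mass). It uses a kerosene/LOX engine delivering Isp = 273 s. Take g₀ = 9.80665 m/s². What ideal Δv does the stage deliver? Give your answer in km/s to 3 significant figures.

Stage wet mass = m₀ − payload = 73,110 − 4,300 = 68,810 kg.
Stage dry mass = ε × stage wet mass = 0.113 × 68,810 = 7,775.53 kg.
Burnout mass m_f = stage dry + payload = 7,775.53 + 4,300 = 12,075.53 kg.
v_e = Isp · g₀ = 273 × 9.80665 = 2677.2 m/s.
By the Tsiolkovsky rocket equation, Δv = v_e · ln(73,110/12,075.53) = 2677.2 × ln(6.054) = 2677.2 × 1.8008 ≈ 4821 m/s.

Δv ≈ 4.82 km/s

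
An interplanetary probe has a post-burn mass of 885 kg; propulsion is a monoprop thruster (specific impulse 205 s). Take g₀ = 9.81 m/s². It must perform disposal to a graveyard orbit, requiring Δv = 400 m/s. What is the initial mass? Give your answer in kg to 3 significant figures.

v_e = Isp · g₀ = 205 × 9.81 = 2011.1 m/s.
m₀/m_f = exp(Δv / v_e) = exp(400 / 2011.1) = exp(0.1989) = 1.2201.
m₀ = m_f × 1.2201 = 885 × 1.2201 = 1,079.79 kg.

initial mass ≈ 1080 kg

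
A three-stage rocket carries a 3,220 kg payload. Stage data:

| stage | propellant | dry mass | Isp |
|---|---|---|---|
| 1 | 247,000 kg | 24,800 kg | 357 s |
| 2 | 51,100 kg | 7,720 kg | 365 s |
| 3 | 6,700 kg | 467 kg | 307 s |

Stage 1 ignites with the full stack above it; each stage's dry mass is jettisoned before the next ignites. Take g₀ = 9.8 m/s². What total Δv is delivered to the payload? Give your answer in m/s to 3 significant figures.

Ignition mass of stage 1 = 247,000+24,800 + 51,100+7,720 + 6,700+467 + 3,220 = 341,007 kg.
Stage 1: m₀ = 341,007 kg, m_f = 341,007 − 247,000 = 94,007 kg; Δv = 357×9.8×ln(3.627) = 3498.6×1.2885 ≈ 4508 m/s.
Stage 2: m₀ = 69,207 kg, m_f = 69,207 − 51,100 = 18,107 kg; Δv = 365×9.8×ln(3.822) = 3577.0×1.3408 ≈ 4796 m/s.
Stage 3: m₀ = 10,387 kg, m_f = 10,387 − 6,700 = 3,687 kg; Δv = 307×9.8×ln(2.817) = 3008.6×1.0357 ≈ 3116 m/s.
Total Δv = 4508 + 4796 + 3116 = 12420 m/s.

Δv ≈ 12400 m/s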